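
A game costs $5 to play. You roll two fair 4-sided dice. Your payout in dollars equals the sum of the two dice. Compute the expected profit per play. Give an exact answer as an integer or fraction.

$0

Distribution of the sum of the two dice: 2 w.p. 1/16, 3 w.p. 1/8, 4 w.p. 3/16, 5 w.p. 1/4, 6 w.p. 3/16, 7 w.p. 1/8, …
E[payout] = (1/16)·2 + (1/8)·3 + (3/16)·4 + (1/4)·5 + (3/16)·6 + (1/8)·7 + (1/16)·8 = 5
Expected profit = 5 − 5 = 0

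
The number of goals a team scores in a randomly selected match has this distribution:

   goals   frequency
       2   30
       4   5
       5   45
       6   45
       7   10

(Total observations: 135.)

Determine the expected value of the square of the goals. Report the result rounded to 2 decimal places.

Total = 135, so P(goals=2) = 30/135, etc.
E[X²] = (2/9)·4 + (1/27)·16 + (1/3)·25 + (1/3)·36 + (2/27)·49
     = 229/9 ≈ 25.44

25.44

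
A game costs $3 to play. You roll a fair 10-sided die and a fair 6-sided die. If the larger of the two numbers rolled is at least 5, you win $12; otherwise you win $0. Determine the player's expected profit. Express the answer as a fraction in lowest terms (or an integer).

E[payout] = (4/15)·0 + (11/15)·12 = 44/5
Expected profit = 44/5 − 3 = 29/5

29/5 dollars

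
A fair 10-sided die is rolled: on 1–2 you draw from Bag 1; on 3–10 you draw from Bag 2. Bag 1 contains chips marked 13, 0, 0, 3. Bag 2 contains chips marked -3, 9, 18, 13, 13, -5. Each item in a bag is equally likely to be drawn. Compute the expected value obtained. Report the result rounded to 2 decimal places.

6.80

E[X | Bag 1] = (13 + 0 + 0 + 3)/4 = 4
E[X | Bag 2] = (-3 + 9 + 18 + 13 + 13 − 5)/6 = 15/2
E[X] = (1/5)·4 + (4/5)·15/2 = 34/5 ≈ 6.80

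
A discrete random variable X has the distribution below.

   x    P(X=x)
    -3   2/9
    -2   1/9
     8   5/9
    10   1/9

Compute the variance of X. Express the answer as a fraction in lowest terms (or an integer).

82/3

E[X] = (2/9)·(-3) + (1/9)·(-2) + (5/9)·8 + (1/9)·10 = 14/3
E[X²] = (2/9)·9 + (1/9)·4 + (5/9)·64 + (1/9)·100 = 442/9
Var(X) = 442/9 − (14/3)² = 82/3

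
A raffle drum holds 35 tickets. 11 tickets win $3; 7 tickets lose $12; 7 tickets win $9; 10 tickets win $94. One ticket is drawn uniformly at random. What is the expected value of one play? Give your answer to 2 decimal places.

$27.20

E[payout] = (11/35)·3 + (7/35)·(-12) + (7/35)·9 + (10/35)·94 = 136/5
≈ $27.20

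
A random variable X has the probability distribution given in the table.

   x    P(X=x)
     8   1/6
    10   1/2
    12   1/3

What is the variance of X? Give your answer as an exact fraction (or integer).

17/9

E[X] = (1/6)·8 + (1/2)·10 + (1/3)·12 = 31/3
E[X²] = (1/6)·64 + (1/2)·100 + (1/3)·144 = 326/3
Var(X) = 326/3 − (31/3)² = 17/9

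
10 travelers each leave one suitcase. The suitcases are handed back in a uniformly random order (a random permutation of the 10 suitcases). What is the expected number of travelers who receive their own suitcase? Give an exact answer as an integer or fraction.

1

Let Xᵢ = 1 if person i gets their own suitcase. For each i, P(Xᵢ=1) = 1/10.
By linearity of expectation, E[X₁+…+X_10] = 10·(1/10) = 1.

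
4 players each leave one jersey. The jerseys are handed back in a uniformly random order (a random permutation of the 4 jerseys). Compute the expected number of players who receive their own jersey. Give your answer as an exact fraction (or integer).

1

Let Xᵢ = 1 if person i gets their own jersey. For each i, P(Xᵢ=1) = 1/4.
By linearity of expectation, E[X₁+…+X_4] = 4·(1/4) = 1.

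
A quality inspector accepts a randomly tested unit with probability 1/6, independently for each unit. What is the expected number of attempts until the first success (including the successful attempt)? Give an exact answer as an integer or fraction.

For a geometric distribution, E[trials] = 1/p = 1/(1/6) = 6.

6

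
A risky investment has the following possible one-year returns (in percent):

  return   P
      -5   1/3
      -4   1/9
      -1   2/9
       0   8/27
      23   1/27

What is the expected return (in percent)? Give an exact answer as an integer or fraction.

E[X] = (1/3)·(-5) + (1/9)·(-4) + (2/9)·(-1) + (8/27)·0 + (1/27)·23
     = -40/27

-40/27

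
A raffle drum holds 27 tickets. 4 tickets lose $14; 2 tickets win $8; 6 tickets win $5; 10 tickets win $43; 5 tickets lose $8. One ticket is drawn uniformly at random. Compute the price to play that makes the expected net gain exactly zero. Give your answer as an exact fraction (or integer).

380/27 dollars

E[payout] = (4/27)·(-14) + (2/27)·8 + (6/27)·5 + (10/27)·43 + (5/27)·(-8) = 380/27
Fair fee = E[payout] = 380/27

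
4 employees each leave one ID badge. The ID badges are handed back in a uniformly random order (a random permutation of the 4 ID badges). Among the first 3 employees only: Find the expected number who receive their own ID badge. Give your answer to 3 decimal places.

0.750

Let Xᵢ = 1 if person i gets their own ID badge. For each i, P(Xᵢ=1) = 1/4.
By linearity of expectation, E[X₁+…+X_3] = 3·(1/4) = 3/4.
≈ 0.750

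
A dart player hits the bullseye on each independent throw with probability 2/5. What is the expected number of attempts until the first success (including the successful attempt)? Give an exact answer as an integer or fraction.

For a geometric distribution, E[trials] = 1/p = 1/(2/5) = 5/2.

5/2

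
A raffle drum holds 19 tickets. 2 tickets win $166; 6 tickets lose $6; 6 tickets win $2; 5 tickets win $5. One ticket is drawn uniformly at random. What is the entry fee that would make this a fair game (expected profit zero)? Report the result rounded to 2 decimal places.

E[payout] = (2/19)·166 + (6/19)·(-6) + (6/19)·2 + (5/19)·5 = 333/19
Fair fee = E[payout] = 333/19 ≈ $17.53

$17.53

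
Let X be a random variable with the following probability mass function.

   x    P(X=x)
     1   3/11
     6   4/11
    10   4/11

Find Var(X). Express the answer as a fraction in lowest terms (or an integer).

E[X] = (3/11)·1 + (4/11)·6 + (4/11)·10 = 67/11
E[X²] = (3/11)·1 + (4/11)·36 + (4/11)·100 = 547/11
Var(X) = 547/11 − (67/11)² = 1528/121

1528/121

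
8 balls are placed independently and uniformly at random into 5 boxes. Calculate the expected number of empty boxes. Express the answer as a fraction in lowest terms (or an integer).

Let Xⱼ=1 if box j is empty. P(Xⱼ=1) = ((5-1)/5)^8 = 65536/390625.
By linearity, E[#empty] = 5·65536/390625 = 65536/78125.

65536/78125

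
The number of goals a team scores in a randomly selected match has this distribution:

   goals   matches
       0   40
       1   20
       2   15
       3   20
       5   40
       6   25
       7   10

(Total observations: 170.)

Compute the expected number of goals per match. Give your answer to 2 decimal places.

3.12

Total = 170, so P(goals=0) = 40/170, etc.
E[X] = (4/17)·0 + (2/17)·1 + (3/34)·2 + (2/17)·3 + (4/17)·5 + (5/34)·6 + (1/17)·7
     = 53/17 ≈ 3.12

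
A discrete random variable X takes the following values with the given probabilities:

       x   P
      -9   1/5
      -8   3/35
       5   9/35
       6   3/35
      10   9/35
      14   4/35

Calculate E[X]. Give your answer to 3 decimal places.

3.486

E[X] = (1/5)·(-9) + (3/35)·(-8) + (9/35)·5 + (3/35)·6 + (9/35)·10 + (4/35)·14
     = 122/35 ≈ 3.486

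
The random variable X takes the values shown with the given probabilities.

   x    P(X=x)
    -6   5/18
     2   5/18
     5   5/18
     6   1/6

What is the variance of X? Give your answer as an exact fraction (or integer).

E[X] = (5/18)·(-6) + (5/18)·2 + (5/18)·5 + (1/6)·6 = 23/18
E[X²] = (5/18)·36 + (5/18)·4 + (5/18)·25 + (1/6)·36 = 433/18
Var(X) = 433/18 − (23/18)² = 7265/324

7265/324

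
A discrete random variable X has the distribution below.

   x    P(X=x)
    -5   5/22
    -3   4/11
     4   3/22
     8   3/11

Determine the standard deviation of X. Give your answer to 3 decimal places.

5.324

E[X] = 1/2, E[X²] = 629/22
Var(X) = E[X²] − (E[X])² = 629/22 − 1/4 = 1247/44
SD(X) = √(1247/44) ≈ 5.324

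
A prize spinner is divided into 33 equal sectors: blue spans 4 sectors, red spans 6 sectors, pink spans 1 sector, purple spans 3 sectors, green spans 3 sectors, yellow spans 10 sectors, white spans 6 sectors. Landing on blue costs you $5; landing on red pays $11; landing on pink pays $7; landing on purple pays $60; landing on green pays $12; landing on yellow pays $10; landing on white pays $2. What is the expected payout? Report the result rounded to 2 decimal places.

$11.55

E[payout] = (4/33)·(-5) + (6/33)·11 + (1/33)·7 + (3/33)·60 + (3/33)·12 + (10/33)·10 + (6/33)·2 = 127/11
≈ $11.55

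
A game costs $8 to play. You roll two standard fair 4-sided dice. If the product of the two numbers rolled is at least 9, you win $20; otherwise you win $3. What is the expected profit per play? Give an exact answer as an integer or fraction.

-3/4 dollars

E[payout] = (3/4)·3 + (1/4)·20 = 29/4
Expected profit = 29/4 − 8 = -3/4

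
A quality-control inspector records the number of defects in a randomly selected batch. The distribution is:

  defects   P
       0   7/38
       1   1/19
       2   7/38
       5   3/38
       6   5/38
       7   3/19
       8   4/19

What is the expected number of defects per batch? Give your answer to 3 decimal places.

4.395

E[X] = (7/38)·0 + (1/19)·1 + (7/38)·2 + (3/38)·5 + (5/38)·6 + (3/19)·7 + (4/19)·8
     = 167/38 ≈ 4.395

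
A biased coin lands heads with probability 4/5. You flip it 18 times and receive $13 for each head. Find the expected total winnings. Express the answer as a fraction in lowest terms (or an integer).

E[#heads] = 18·4/5 = 72/5 (linearity over flips).
E[winnings] = 13·72/5 = 936/5.

936/5 dollars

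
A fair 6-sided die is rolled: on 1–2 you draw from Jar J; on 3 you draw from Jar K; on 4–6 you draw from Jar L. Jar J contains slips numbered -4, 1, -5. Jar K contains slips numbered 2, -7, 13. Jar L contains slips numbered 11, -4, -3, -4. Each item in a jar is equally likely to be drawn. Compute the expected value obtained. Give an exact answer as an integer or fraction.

-4/9

E[X | Jar J] = (-4 + 1 − 5)/3 = -8/3
E[X | Jar K] = (2 − 7 + 13)/3 = 8/3
E[X | Jar L] = (11 − 4 − 3 − 4)/4 = 0
E[X] = (1/3)·(-8/3) + (1/6)·8/3 + (1/2)·0 = -4/9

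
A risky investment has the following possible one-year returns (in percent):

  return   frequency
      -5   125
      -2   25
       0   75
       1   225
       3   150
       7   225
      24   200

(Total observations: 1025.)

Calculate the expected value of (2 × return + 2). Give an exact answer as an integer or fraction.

Total = 1025, so P(return=-5) = 125/1025, etc.
E[2x+2] = (5/41)·(-8) + (1/41)·(-2) + (3/41)·2 + (9/41)·4 + (6/41)·8 + (9/41)·16 + (8/41)·50
     = 592/41

592/41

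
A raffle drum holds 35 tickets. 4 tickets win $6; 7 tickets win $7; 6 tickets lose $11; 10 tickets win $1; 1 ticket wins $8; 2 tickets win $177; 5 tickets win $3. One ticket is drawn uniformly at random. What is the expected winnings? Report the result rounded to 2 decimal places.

$11.26

E[payout] = (4/35)·6 + (7/35)·7 + (6/35)·(-11) + (10/35)·1 + (1/35)·8 + (2/35)·177 + (5/35)·3 = 394/35
≈ $11.26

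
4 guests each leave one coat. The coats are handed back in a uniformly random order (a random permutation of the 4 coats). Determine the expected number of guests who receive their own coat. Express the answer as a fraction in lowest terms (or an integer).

Let Xᵢ = 1 if person i gets their own coat. For each i, P(Xᵢ=1) = 1/4.
By linearity of expectation, E[X₁+…+X_4] = 4·(1/4) = 1.

1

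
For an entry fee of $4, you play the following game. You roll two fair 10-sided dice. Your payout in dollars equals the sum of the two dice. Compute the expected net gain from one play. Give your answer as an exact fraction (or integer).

$7

Distribution of the sum of the two dice: 2 w.p. 1/100, 3 w.p. 1/50, 4 w.p. 3/100, 5 w.p. 1/25, 6 w.p. 1/20, 7 w.p. 3/50, …
E[payout] = (1/100)·2 + (1/50)·3 + (3/100)·4 + (1/25)·5 + (1/20)·6 + (3/50)·7 + (7/100)·8 + (2/25)·9 + (9/100)·10 + (1/10)·11 + (9/100)·12 + (2/25)·13 + (7/100)·14 + (3/50)·15 + (1/20)·16 + (1/25)·17 + (3/100)·18 + (1/50)·19 + (1/100)·20 = 11
Expected profit = 11 − 4 = 7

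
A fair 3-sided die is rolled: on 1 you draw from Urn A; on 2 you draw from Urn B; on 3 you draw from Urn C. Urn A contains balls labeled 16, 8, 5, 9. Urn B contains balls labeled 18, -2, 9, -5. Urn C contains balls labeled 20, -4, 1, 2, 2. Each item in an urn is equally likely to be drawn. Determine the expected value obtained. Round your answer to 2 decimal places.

6.23

E[X | Urn A] = (16 + 8 + 5 + 9)/4 = 19/2
E[X | Urn B] = (18 − 2 + 9 − 5)/4 = 5
E[X | Urn C] = (20 − 4 + 1 + 2 + 2)/5 = 21/5
E[X] = (1/3)·19/2 + (1/3)·5 + (1/3)·21/5 = 187/30 ≈ 6.23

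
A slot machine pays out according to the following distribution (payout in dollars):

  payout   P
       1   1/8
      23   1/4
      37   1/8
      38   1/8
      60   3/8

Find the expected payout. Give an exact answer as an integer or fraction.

E[X] = (1/8)·1 + (1/4)·23 + (1/8)·37 + (1/8)·38 + (3/8)·60
     = 151/4

151/4 dollars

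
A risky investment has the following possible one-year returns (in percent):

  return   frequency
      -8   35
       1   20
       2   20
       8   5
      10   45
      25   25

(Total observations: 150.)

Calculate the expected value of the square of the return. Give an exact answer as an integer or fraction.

Total = 150, so P(return=-8) = 35/150, etc.
E[X²] = (7/30)·64 + (2/15)·1 + (2/15)·4 + (1/30)·64 + (3/10)·100 + (1/6)·625
     = 1519/10

1519/10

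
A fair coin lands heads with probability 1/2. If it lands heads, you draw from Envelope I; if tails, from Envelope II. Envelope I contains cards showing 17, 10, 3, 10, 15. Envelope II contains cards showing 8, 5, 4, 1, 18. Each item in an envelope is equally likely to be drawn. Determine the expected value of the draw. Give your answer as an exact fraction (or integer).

91/10

E[X | Envelope I] = (17 + 10 + 3 + 10 + 15)/5 = 11
E[X | Envelope II] = (8 + 5 + 4 + 1 + 18)/5 = 36/5
E[X] = (1/2)·11 + (1/2)·36/5 = 91/10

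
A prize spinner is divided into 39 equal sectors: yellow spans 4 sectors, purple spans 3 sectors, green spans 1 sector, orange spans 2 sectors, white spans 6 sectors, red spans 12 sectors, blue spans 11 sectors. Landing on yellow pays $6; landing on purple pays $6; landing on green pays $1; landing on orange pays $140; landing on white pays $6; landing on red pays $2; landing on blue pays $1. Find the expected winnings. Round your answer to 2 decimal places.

$10.10

E[payout] = (4/39)·6 + (3/39)·6 + (1/39)·1 + (2/39)·140 + (6/39)·6 + (12/39)·2 + (11/39)·1 = 394/39
≈ $10.10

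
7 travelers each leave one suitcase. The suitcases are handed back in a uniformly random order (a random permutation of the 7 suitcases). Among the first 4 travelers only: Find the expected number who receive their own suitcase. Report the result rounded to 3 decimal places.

0.571

Let Xᵢ = 1 if person i gets their own suitcase. For each i, P(Xᵢ=1) = 1/7.
By linearity of expectation, E[X₁+…+X_4] = 4·(1/7) = 4/7.
≈ 0.571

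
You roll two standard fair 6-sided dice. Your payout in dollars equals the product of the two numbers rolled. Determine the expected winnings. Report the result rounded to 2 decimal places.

Distribution of the product of the two numbers rolled: 1 w.p. 1/36, 2 w.p. 1/18, 3 w.p. 1/18, 4 w.p. 1/12, 5 w.p. 1/18, 6 w.p. 1/9, …
E[payout] = (1/36)·1 + (1/18)·2 + (1/18)·3 + (1/12)·4 + (1/18)·5 + (1/9)·6 + (1/18)·8 + (1/36)·9 + (1/18)·10 + (1/9)·12 + (1/18)·15 + (1/36)·16 + (1/18)·18 + (1/18)·20 + (1/18)·24 + (1/36)·25 + (1/18)·30 + (1/36)·36 = 49/4
≈ $12.25

$12.25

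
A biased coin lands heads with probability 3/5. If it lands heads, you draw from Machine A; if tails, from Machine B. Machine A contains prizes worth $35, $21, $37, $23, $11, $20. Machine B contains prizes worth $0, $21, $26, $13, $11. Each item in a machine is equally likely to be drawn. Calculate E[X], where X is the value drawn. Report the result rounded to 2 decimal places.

E[X | Machine A] = (35 + 21 + 37 + 23 + 11 + 20)/6 = 49/2
E[X | Machine B] = (0 + 21 + 26 + 13 + 11)/5 = 71/5
E[X] = (3/5)·49/2 + (2/5)·71/5 = 1019/50 ≈ 20.38

$20.38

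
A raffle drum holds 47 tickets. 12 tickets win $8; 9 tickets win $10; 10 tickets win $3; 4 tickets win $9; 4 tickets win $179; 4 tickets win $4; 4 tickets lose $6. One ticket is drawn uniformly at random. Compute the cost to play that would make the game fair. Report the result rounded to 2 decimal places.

E[payout] = (12/47)·8 + (9/47)·10 + (10/47)·3 + (4/47)·9 + (4/47)·179 + (4/47)·4 + (4/47)·(-6) = 960/47
Fair fee = E[payout] = 960/47 ≈ $20.43

$20.43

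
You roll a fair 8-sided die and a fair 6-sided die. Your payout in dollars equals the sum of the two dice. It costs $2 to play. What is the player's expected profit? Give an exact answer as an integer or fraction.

Distribution of the sum of the two dice: 2 w.p. 1/48, 3 w.p. 1/24, 4 w.p. 1/16, 5 w.p. 1/12, 6 w.p. 5/48, 7 w.p. 1/8, …
E[payout] = (1/48)·2 + (1/24)·3 + (1/16)·4 + (1/12)·5 + (5/48)·6 + (1/8)·7 + (1/8)·8 + (1/8)·9 + (5/48)·10 + (1/12)·11 + (1/16)·12 + (1/24)·13 + (1/48)·14 = 8
Expected profit = 8 − 2 = 6

$6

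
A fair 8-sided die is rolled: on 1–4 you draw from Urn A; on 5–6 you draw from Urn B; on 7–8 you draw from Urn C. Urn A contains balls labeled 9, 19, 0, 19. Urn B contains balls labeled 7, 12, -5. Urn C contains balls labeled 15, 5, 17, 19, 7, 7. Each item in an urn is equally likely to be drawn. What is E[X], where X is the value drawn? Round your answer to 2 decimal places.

E[X | Urn A] = (9 + 19 + 0 + 19)/4 = 47/4
E[X | Urn B] = (7 + 12 − 5)/3 = 14/3
E[X | Urn C] = (15 + 5 + 17 + 19 + 7 + 7)/6 = 35/3
E[X] = (1/2)·47/4 + (1/4)·14/3 + (1/4)·35/3 = 239/24 ≈ 9.96

9.96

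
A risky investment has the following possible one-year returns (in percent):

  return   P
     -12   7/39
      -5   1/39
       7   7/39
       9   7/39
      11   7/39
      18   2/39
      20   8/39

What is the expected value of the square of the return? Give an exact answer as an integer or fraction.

E[X²] = (7/39)·144 + (1/39)·25 + (7/39)·49 + (7/39)·81 + (7/39)·121 + (2/39)·324 + (8/39)·400
     = 6638/39

6638/39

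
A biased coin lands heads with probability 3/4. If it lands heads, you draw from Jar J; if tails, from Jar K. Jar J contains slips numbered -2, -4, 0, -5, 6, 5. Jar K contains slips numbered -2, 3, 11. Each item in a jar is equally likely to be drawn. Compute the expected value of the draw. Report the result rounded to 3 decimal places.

E[X | Jar J] = (-2 − 4 + 0 − 5 + 6 + 5)/6 = 0
E[X | Jar K] = (-2 + 3 + 11)/3 = 4
E[X] = (3/4)·0 + (1/4)·4 = 1 ≈ 1.000

1.000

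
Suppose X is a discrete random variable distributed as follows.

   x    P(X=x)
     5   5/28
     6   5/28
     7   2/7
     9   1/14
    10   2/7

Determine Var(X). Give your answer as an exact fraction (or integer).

2771/784

E[X] = (5/28)·5 + (5/28)·6 + (2/7)·7 + (1/14)·9 + (2/7)·10 = 209/28
E[X²] = (5/28)·25 + (5/28)·36 + (2/7)·49 + (1/14)·81 + (2/7)·100 = 237/4
Var(X) = 237/4 − (209/28)² = 2771/784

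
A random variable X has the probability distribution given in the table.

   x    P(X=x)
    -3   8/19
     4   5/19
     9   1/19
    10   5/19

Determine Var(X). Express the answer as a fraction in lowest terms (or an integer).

10902/361

E[X] = (8/19)·(-3) + (5/19)·4 + (1/19)·9 + (5/19)·10 = 55/19
E[X²] = (8/19)·9 + (5/19)·16 + (1/19)·81 + (5/19)·100 = 733/19
Var(X) = 733/19 − (55/19)² = 10902/361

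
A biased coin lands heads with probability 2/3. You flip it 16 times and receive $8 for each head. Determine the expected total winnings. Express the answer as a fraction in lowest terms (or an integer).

E[#heads] = 16·2/3 = 32/3 (linearity over flips).
E[winnings] = 8·32/3 = 256/3.

256/3 dollars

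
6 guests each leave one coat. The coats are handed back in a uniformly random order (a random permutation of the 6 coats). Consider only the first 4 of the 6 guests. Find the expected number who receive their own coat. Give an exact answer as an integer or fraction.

2/3

Let Xᵢ = 1 if person i gets their own coat. For each i, P(Xᵢ=1) = 1/6.
By linearity of expectation, E[X₁+…+X_4] = 4·(1/6) = 2/3.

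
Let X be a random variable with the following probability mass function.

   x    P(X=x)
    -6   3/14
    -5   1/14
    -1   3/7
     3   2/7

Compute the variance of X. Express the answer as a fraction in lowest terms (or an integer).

E[X] = (3/14)·(-6) + (1/14)·(-5) + (3/7)·(-1) + (2/7)·3 = -17/14
E[X²] = (3/14)·36 + (1/14)·25 + (3/7)·1 + (2/7)·9 = 25/2
Var(X) = 25/2 − (-17/14)² = 2161/196

2161/196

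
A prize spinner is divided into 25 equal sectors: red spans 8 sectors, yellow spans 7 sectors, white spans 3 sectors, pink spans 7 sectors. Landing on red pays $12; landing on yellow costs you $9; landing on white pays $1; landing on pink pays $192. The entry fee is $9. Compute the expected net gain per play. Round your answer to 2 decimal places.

$46.20

E[payout] = (8/25)·12 + (7/25)·(-9) + (3/25)·1 + (7/25)·192 = 276/5
Expected profit = 276/5 − 9 = 231/5 ≈ $46.20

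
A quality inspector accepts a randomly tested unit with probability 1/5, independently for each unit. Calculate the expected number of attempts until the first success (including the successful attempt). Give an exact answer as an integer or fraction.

For a geometric distribution, E[trials] = 1/p = 1/(1/5) = 5.

5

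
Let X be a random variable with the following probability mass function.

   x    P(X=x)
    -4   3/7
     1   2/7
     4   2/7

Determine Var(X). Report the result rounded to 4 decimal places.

11.6327

E[X] = (3/7)·(-4) + (2/7)·1 + (2/7)·4 = -2/7
E[X²] = (3/7)·16 + (2/7)·1 + (2/7)·16 = 82/7
Var(X) = 82/7 − (-2/7)² = 570/49 ≈ 11.6327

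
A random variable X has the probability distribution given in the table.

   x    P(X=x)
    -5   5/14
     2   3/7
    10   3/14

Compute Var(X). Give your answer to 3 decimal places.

30.597

E[X] = (5/14)·(-5) + (3/7)·2 + (3/14)·10 = 17/14
E[X²] = (5/14)·25 + (3/7)·4 + (3/14)·100 = 449/14
Var(X) = 449/14 − (17/14)² = 5997/196 ≈ 30.597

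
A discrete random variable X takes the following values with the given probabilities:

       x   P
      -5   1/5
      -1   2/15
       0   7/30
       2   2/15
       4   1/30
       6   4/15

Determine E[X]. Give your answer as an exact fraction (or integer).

E[X] = (1/5)·(-5) + (2/15)·(-1) + (7/30)·0 + (2/15)·2 + (1/30)·4 + (4/15)·6
     = 13/15

13/15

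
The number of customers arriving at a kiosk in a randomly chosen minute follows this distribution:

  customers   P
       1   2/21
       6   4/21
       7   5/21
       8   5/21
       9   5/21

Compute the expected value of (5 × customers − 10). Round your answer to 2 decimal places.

24.76

E[5x-10] = (2/21)·(-5) + (4/21)·20 + (5/21)·25 + (5/21)·30 + (5/21)·35
     = 520/21 ≈ 24.76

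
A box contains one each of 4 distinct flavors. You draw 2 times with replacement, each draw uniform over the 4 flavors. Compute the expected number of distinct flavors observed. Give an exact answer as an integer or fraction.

7/4

Let Xⱼ=1 if type j appears at least once. P(Xⱼ=1) = 1 − ((4−1)/4)^2 = 7/16.
E[#distinct] = 4·7/16 = 7/4.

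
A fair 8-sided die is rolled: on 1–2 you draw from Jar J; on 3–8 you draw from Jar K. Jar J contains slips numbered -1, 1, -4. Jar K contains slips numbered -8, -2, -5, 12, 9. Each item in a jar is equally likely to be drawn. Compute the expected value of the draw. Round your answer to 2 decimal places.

0.57

E[X | Jar J] = (-1 + 1 − 4)/3 = -4/3
E[X | Jar K] = (-8 − 2 − 5 + 12 + 9)/5 = 6/5
E[X] = (1/4)·(-4/3) + (3/4)·6/5 = 17/30 ≈ 0.57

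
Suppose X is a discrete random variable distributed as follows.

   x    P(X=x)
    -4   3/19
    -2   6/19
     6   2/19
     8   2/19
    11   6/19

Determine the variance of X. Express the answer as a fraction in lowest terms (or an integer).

14062/361

E[X] = (3/19)·(-4) + (6/19)·(-2) + (2/19)·6 + (2/19)·8 + (6/19)·11 = 70/19
E[X²] = (3/19)·16 + (6/19)·4 + (2/19)·36 + (2/19)·64 + (6/19)·121 = 998/19
Var(X) = 998/19 − (70/19)² = 14062/361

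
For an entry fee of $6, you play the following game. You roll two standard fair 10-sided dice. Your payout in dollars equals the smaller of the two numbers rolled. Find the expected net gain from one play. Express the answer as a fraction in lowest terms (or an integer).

-43/20 dollars

Distribution of the smaller of the two numbers rolled: 1 w.p. 19/100, 2 w.p. 17/100, 3 w.p. 3/20, 4 w.p. 13/100, 5 w.p. 11/100, 6 w.p. 9/100, …
E[payout] = (19/100)·1 + (17/100)·2 + (3/20)·3 + (13/100)·4 + (11/100)·5 + (9/100)·6 + (7/100)·7 + (1/20)·8 + (3/100)·9 + (1/100)·10 = 77/20
Expected profit = 77/20 − 6 = -43/20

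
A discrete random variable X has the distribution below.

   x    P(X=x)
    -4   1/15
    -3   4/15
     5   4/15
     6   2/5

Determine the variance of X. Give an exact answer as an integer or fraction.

E[X] = (1/15)·(-4) + (4/15)·(-3) + (4/15)·5 + (2/5)·6 = 8/3
E[X²] = (1/15)·16 + (4/15)·9 + (4/15)·25 + (2/5)·36 = 368/15
Var(X) = 368/15 − (8/3)² = 784/45

784/45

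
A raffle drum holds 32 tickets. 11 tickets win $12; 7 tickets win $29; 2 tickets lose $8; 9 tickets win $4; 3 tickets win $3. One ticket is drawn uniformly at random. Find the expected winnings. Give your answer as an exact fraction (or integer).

91/8 dollars

E[payout] = (11/32)·12 + (7/32)·29 + (2/32)·(-8) + (9/32)·4 + (3/32)·3 = 91/8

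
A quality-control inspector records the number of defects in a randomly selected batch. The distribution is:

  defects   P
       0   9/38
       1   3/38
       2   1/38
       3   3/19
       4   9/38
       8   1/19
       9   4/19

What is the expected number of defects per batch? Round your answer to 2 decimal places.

E[X] = (9/38)·0 + (3/38)·1 + (1/38)·2 + (3/19)·3 + (9/38)·4 + (1/19)·8 + (4/19)·9
     = 147/38 ≈ 3.87

3.87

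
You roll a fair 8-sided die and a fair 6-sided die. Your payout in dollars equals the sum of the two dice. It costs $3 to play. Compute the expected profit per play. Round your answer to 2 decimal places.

Distribution of the sum of the two dice: 2 w.p. 1/48, 3 w.p. 1/24, 4 w.p. 1/16, 5 w.p. 1/12, 6 w.p. 5/48, 7 w.p. 1/8, …
E[payout] = (1/48)·2 + (1/24)·3 + (1/16)·4 + (1/12)·5 + (5/48)·6 + (1/8)·7 + (1/8)·8 + (1/8)·9 + (5/48)·10 + (1/12)·11 + (1/16)·12 + (1/24)·13 + (1/48)·14 = 8
Expected profit = 8 − 3 = 5 ≈ $5.00

$5.00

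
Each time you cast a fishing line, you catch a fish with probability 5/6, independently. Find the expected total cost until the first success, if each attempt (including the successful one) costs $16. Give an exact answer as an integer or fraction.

96/5 dollars

E[#attempts] = 1/p = 6/5; E[cost] = 16·6/5 = 96/5.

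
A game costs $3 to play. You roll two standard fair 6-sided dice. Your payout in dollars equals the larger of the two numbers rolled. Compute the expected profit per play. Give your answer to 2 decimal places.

$1.47

Distribution of the larger of the two numbers rolled: 1 w.p. 1/36, 2 w.p. 1/12, 3 w.p. 5/36, 4 w.p. 7/36, 5 w.p. 1/4, 6 w.p. 11/36
E[payout] = (1/36)·1 + (1/12)·2 + (5/36)·3 + (7/36)·4 + (1/4)·5 + (11/36)·6 = 161/36
Expected profit = 161/36 − 3 = 53/36 ≈ $1.47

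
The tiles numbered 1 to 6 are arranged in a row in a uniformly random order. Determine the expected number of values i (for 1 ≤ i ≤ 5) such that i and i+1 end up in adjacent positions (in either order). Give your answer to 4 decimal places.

1.6667

For each i ∈ {1,…,5}, let Xᵢ = 1 if i and i+1 are adjacent. P(Xᵢ=1) = 2·(6−1)!/6! = 2/6.
By linearity, E[ΣXᵢ] = (5)·(2/6) = 5/3.
≈ 1.6667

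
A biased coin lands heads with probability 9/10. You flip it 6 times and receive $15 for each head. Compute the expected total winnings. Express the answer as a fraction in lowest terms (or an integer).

E[#heads] = 6·9/10 = 27/5 (linearity over flips).
E[winnings] = 15·27/5 = 81.

$81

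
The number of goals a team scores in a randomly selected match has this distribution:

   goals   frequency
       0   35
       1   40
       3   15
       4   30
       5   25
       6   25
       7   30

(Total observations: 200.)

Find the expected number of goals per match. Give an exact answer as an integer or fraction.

69/20

Total = 200, so P(goals=0) = 35/200, etc.
E[X] = (7/40)·0 + (1/5)·1 + (3/40)·3 + (3/20)·4 + (1/8)·5 + (1/8)·6 + (3/20)·7
     = 69/20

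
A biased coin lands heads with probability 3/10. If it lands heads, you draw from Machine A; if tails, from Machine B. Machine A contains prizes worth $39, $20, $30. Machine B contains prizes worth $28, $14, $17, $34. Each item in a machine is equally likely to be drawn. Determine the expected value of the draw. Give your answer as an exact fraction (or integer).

E[X | Machine A] = (39 + 20 + 30)/3 = 89/3
E[X | Machine B] = (28 + 14 + 17 + 34)/4 = 93/4
E[X] = (3/10)·89/3 + (7/10)·93/4 = 1007/40

1007/40 dollars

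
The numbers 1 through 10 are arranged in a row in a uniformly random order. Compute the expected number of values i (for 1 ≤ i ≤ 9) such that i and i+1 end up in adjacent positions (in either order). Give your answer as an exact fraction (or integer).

9/5

For each i ∈ {1,…,9}, let Xᵢ = 1 if i and i+1 are adjacent. P(Xᵢ=1) = 2·(10−1)!/10! = 2/10.
By linearity, E[ΣXᵢ] = (9)·(2/10) = 9/5.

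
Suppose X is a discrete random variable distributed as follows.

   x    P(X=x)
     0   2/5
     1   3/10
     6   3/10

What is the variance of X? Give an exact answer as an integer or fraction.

E[X] = (2/5)·0 + (3/10)·1 + (3/10)·6 = 21/10
E[X²] = (2/5)·0 + (3/10)·1 + (3/10)·36 = 111/10
Var(X) = 111/10 − (21/10)² = 669/100

669/100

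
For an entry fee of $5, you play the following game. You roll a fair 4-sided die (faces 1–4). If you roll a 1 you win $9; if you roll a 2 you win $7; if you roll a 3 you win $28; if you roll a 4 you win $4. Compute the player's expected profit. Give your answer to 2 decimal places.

E[payout] = (1/4)·4 + (1/4)·7 + (1/4)·9 + (1/4)·28 = 12
Expected profit = 12 − 5 = 7 ≈ $7.00

$7.00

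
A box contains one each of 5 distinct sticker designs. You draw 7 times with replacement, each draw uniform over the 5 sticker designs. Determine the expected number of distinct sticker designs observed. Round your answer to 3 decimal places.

Let Xⱼ=1 if type j appears at least once. P(Xⱼ=1) = 1 − ((5−1)/5)^7 = 61741/78125.
E[#distinct] = 5·61741/78125 = 61741/15625.
≈ 3.951

3.951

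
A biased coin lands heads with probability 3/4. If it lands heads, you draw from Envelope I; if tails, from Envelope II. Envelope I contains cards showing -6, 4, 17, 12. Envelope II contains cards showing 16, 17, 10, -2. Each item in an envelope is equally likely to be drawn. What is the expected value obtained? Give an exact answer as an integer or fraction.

61/8

E[X | Envelope I] = (-6 + 4 + 17 + 12)/4 = 27/4
E[X | Envelope II] = (16 + 17 + 10 − 2)/4 = 41/4
E[X] = (3/4)·27/4 + (1/4)·41/4 = 61/8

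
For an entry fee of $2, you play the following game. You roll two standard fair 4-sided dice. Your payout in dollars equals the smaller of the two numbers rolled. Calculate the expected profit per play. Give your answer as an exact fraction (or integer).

Distribution of the smaller of the two numbers rolled: 1 w.p. 7/16, 2 w.p. 5/16, 3 w.p. 3/16, 4 w.p. 1/16
E[payout] = (7/16)·1 + (5/16)·2 + (3/16)·3 + (1/16)·4 = 15/8
Expected profit = 15/8 − 2 = -1/8

-1/8 dollars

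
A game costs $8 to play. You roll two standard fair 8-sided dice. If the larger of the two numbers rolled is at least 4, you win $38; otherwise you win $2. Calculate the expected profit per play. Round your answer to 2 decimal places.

E[payout] = (9/64)·2 + (55/64)·38 = 527/16
Expected profit = 527/16 − 8 = 399/16 ≈ $24.94

$24.94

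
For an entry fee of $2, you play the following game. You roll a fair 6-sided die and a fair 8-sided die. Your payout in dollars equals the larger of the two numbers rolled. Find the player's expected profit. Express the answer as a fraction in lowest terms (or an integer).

Distribution of the larger of the two numbers rolled: 1 w.p. 1/48, 2 w.p. 1/16, 3 w.p. 5/48, 4 w.p. 7/48, 5 w.p. 3/16, 6 w.p. 11/48, …
E[payout] = (1/48)·1 + (1/16)·2 + (5/48)·3 + (7/48)·4 + (3/16)·5 + (11/48)·6 + (1/8)·7 + (1/8)·8 = 251/48
Expected profit = 251/48 − 2 = 155/48

155/48 dollars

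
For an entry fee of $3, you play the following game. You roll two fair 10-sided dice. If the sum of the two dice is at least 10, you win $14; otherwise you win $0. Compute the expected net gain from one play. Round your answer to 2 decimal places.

E[payout] = (9/25)·0 + (16/25)·14 = 224/25
Expected profit = 224/25 − 3 = 149/25 ≈ $5.96

$5.96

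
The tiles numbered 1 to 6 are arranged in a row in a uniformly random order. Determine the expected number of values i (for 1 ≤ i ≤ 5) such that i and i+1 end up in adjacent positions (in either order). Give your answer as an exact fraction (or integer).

5/3

For each i ∈ {1,…,5}, let Xᵢ = 1 if i and i+1 are adjacent. P(Xᵢ=1) = 2·(6−1)!/6! = 2/6.
By linearity, E[ΣXᵢ] = (5)·(2/6) = 5/3.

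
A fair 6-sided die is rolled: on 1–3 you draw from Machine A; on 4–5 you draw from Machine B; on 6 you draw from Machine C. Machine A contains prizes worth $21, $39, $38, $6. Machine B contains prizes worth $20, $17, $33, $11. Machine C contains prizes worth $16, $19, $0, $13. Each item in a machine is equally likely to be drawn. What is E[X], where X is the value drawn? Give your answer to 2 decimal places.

E[X | Machine A] = (21 + 39 + 38 + 6)/4 = 26
E[X | Machine B] = (20 + 17 + 33 + 11)/4 = 81/4
E[X | Machine C] = (16 + 19 + 0 + 13)/4 = 12
E[X] = (1/2)·26 + (1/3)·81/4 + (1/6)·12 = 87/4 ≈ 21.75

$21.75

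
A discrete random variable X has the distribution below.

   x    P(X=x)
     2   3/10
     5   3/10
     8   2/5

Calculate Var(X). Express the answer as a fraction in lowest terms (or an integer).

621/100

E[X] = (3/10)·2 + (3/10)·5 + (2/5)·8 = 53/10
E[X²] = (3/10)·4 + (3/10)·25 + (2/5)·64 = 343/10
Var(X) = 343/10 − (53/10)² = 621/100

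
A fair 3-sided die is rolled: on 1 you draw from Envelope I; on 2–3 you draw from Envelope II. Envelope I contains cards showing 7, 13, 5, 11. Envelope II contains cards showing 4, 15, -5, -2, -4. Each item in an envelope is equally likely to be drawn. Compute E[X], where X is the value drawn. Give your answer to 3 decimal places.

4.067

E[X | Envelope I] = (7 + 13 + 5 + 11)/4 = 9
E[X | Envelope II] = (4 + 15 − 5 − 2 − 4)/5 = 8/5
E[X] = (1/3)·9 + (2/3)·8/5 = 61/15 ≈ 4.067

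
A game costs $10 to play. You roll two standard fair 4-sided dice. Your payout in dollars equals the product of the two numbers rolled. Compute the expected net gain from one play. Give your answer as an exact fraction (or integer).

Distribution of the product of the two numbers rolled: 1 w.p. 1/16, 2 w.p. 1/8, 3 w.p. 1/8, 4 w.p. 3/16, 6 w.p. 1/8, 8 w.p. 1/8, …
E[payout] = (1/16)·1 + (1/8)·2 + (1/8)·3 + (3/16)·4 + (1/8)·6 + (1/8)·8 + (1/16)·9 + (1/8)·12 + (1/16)·16 = 25/4
Expected profit = 25/4 − 10 = -15/4

-15/4 dollars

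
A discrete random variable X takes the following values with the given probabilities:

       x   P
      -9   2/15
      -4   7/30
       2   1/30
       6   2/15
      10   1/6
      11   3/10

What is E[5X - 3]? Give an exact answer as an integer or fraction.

E[5x-3] = (2/15)·(-48) + (7/30)·(-23) + (1/30)·7 + (2/15)·27 + (1/6)·47 + (3/10)·52
     = 31/2

31/2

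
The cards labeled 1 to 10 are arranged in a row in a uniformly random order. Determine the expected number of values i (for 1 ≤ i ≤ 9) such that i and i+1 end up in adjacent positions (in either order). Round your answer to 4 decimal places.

1.8000

For each i ∈ {1,…,9}, let Xᵢ = 1 if i and i+1 are adjacent. P(Xᵢ=1) = 2·(10−1)!/10! = 2/10.
By linearity, E[ΣXᵢ] = (9)·(2/10) = 9/5.
≈ 1.8000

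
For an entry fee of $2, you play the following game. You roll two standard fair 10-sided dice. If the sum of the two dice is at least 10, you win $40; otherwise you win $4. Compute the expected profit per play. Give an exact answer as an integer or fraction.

E[payout] = (9/25)·4 + (16/25)·40 = 676/25
Expected profit = 676/25 − 2 = 626/25

626/25 dollars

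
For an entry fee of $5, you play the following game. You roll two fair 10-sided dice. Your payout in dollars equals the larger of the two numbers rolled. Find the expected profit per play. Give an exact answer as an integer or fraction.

43/20 dollars

Distribution of the larger of the two numbers rolled: 1 w.p. 1/100, 2 w.p. 3/100, 3 w.p. 1/20, 4 w.p. 7/100, 5 w.p. 9/100, 6 w.p. 11/100, …
E[payout] = (1/100)·1 + (3/100)·2 + (1/20)·3 + (7/100)·4 + (9/100)·5 + (11/100)·6 + (13/100)·7 + (3/20)·8 + (17/100)·9 + (19/100)·10 = 143/20
Expected profit = 143/20 − 5 = 43/20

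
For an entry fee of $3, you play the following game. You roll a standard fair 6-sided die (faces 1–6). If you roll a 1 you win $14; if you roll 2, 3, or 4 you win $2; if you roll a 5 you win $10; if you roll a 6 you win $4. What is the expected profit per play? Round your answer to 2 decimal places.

E[payout] = (1/2)·2 + (1/6)·4 + (1/6)·10 + (1/6)·14 = 17/3
Expected profit = 17/3 − 3 = 8/3 ≈ $2.67

$2.67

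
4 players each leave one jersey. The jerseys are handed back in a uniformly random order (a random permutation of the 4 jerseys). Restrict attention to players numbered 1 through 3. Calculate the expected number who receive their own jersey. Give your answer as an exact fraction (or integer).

3/4

Let Xᵢ = 1 if person i gets their own jersey. For each i, P(Xᵢ=1) = 1/4.
By linearity of expectation, E[X₁+…+X_3] = 3·(1/4) = 3/4.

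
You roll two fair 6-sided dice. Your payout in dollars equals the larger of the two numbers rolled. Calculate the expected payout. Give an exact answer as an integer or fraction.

161/36 dollars

Distribution of the larger of the two numbers rolled: 1 w.p. 1/36, 2 w.p. 1/12, 3 w.p. 5/36, 4 w.p. 7/36, 5 w.p. 1/4, 6 w.p. 11/36
E[payout] = (1/36)·1 + (1/12)·2 + (5/36)·3 + (7/36)·4 + (1/4)·5 + (11/36)·6 = 161/36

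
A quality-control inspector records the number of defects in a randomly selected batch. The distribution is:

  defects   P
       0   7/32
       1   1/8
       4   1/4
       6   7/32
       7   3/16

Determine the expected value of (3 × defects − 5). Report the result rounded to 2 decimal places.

E[3x-5] = (7/32)·(-5) + (1/8)·(-2) + (1/4)·7 + (7/32)·13 + (3/16)·16
     = 25/4 ≈ 6.25

6.25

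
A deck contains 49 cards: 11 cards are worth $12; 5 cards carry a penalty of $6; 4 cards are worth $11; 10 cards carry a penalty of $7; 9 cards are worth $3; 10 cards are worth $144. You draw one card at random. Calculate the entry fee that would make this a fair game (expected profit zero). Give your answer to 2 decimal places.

$31.49

E[payout] = (11/49)·12 + (5/49)·(-6) + (4/49)·11 + (10/49)·(-7) + (9/49)·3 + (10/49)·144 = 1543/49
Fair fee = E[payout] = 1543/49 ≈ $31.49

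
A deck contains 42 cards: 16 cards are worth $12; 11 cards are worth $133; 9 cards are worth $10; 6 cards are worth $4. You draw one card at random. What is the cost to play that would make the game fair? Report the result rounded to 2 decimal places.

E[payout] = (16/42)·12 + (11/42)·133 + (9/42)·10 + (6/42)·4 = 1769/42
Fair fee = E[payout] = 1769/42 ≈ $42.12

$42.12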